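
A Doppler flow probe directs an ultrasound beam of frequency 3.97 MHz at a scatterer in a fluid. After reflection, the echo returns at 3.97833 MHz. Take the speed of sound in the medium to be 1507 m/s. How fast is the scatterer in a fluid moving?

Double Doppler shift off a moving reflector: f₂ = f₀ · (v + u)/(v − u) (u > 0 toward emitter).
Rearranging, u = v · (f₂ − f₀)/(f₂ + f₀) = 1507 × 0.00833/7.94833 ≈ 1.58 m/s.
So the scatterer in a fluid is moving at 1.58 m/s toward the emitter.

1.58 m/s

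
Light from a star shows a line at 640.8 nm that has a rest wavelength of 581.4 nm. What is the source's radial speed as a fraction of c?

λ'/λ₀ = 1.1022 > 1 (redshift), so the source is receding.
λ'/λ₀ = √((1 + β)/(1 − β)) for a receding source ⇒ β = (r² − 1)/(r² + 1) with r = λ'/λ₀.
β = (1.2148 − 1)/(1.2148 + 1) ≈ 0.097.

0.097c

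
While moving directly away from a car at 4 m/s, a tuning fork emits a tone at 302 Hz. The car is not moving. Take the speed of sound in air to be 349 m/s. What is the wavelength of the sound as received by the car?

With the source moving away from a stationary observer, f' = f · v/(v + v_s).
f' = 302 × 349/(349 + 4) ≈ 299 Hz.
λ' = v/f' = 349/298.578 ≈ 1.17 m.

1.17 m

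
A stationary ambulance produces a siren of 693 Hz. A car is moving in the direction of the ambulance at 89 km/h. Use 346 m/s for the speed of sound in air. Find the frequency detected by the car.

743 Hz

89 km/h = 24.72 m/s.
Only the observer moves, toward the source, so f' = f · (v + v_o)/v.
f' = 693 × (346 + 24.72)/346 = 693 × 370.72/346 ≈ 743 Hz.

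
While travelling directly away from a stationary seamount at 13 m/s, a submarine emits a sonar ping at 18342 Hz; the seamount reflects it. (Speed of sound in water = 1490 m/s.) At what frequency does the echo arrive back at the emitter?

18025 Hz

The seamount receives the sound from a moving source: f₁ = f₀ · v/(v + v_e) = 18342 × 1490/1503 ≈ 18183 Hz.
On the return leg the submarine is a moving observer: f₂ = f₁ · (v − v_e)/v = 18183 × 1477/1490 ≈ 18025 Hz.
Equivalently f₂ = f₀ · (v − v_e)/(v + v_e).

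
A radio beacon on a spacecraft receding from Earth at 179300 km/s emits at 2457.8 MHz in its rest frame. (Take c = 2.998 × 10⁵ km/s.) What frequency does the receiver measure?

β = v/c = 179300/299800 = 0.5981.
Relativistic Doppler for frequency: f' = f₀ · √((1 − β)/(1 + β)).
f' = 2457.8 × √(0.4019/1.5981) = 2457.8 × 0.50151 ≈ 1232.6 MHz.

1232.6 MHz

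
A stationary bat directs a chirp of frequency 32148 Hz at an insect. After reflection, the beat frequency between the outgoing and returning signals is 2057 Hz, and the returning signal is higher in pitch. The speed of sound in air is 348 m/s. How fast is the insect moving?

10.8 m/s

Double Doppler shift off a moving reflector: f₂ = f₀ · (v + u)/(v − u) (u > 0 toward emitter).
Returning signal is higher, so f₂ = f₀ + Δf = 32148 + 2057 = 34205 Hz.
Rearranging, u = v · (f₂ − f₀)/(f₂ + f₀) = 348 × 2057/66353 ≈ 10.8 m/s.
So the insect is moving at 10.8 m/s toward the emitter.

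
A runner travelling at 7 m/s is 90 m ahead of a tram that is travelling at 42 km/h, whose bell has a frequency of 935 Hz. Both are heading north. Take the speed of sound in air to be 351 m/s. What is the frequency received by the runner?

948 Hz

42 km/h = 11.67 m/s.
The runner is ahead, so the tram is moving toward it while the runner is moving away from the tram.
With source approaching and observer receding, f' = f · (v − v_o)/(v − v_s).
f' = 935 × (351 − 7)/(351 − 11.67) = 935 × 344/339.33 ≈ 948 Hz.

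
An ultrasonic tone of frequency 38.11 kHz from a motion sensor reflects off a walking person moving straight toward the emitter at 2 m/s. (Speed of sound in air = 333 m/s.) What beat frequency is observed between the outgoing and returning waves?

At the walking person (a moving observer), f₁ = f₀ · (v + u)/v = 38.11 × 335/333 ≈ 38.339 kHz.
The reflection then acts as a moving source: f₂ = f₁ · v/(v − u) ≈ 38.571 kHz.
Equivalently f₂ = f₀ · (v + u)/(v − u).
Beat frequency (with f₀ = 38110 Hz): |f₂ − f₀| = 2u·f₀/(v − u) = 2 × 2 × 38110/331 ≈ 461 Hz.

461 Hz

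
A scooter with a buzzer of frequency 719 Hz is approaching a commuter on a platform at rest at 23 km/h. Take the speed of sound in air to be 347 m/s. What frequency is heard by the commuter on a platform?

23 km/h = 6.389 m/s.
Moving source, stationary observer: f' = f · v/(v − v_s) since the source is approaching.
f' = 719 × 347/(347 − 6.389) = 719 × 347/340.6 ≈ 732 Hz.

732 Hz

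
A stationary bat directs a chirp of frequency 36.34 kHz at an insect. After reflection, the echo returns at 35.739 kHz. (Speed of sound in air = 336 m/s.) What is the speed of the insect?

2.80 m/s

Double Doppler shift off a moving reflector: f₂ = f₀ · (v + u)/(v − u) (u > 0 toward emitter).
Rearranging, u = v · (f₂ − f₀)/(f₂ + f₀) = 336 × -0.601/72.079 ≈ -2.80 m/s.
So the insect is moving at 2.80 m/s away from the emitter.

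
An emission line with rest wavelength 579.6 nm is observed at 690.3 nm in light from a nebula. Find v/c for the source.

0.173

λ'/λ₀ = 1.1910 > 1 (redshift), so the source is receding.
λ'/λ₀ = √((1 + β)/(1 − β)) for a receding source ⇒ β = (r² − 1)/(r² + 1) with r = λ'/λ₀.
β = (1.4185 − 1)/(1.4185 + 1) ≈ 0.173.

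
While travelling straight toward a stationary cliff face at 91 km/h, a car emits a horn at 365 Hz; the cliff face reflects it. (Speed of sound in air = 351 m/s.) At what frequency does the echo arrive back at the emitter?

422 Hz

91 km/h = 25.28 m/s.
The cliff face receives the sound from a moving source: f₁ = f₀ · v/(v − v_e) = 365 × 351/325.72 ≈ 393 Hz.
On the return leg the car is a moving observer: f₂ = f₁ · (v + v_e)/v = 393 × 376.28/351 ≈ 422 Hz.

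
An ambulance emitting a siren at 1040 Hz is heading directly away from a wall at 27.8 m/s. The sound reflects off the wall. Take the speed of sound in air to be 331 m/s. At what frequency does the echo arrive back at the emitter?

The wall receives the sound from a moving source: f₁ = f₀ · v/(v + v_e) = 1040 × 331/358.8 ≈ 959 Hz.
On the return leg the ambulance is a moving observer: f₂ = f₁ · (v − v_e)/v = 959 × 303.2/331 ≈ 879 Hz.
Equivalently f₂ = f₀ · (v − v_e)/(v + v_e).

879 Hz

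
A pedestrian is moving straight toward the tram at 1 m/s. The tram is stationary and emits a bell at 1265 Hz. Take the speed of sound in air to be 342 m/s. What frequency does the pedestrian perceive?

Only the observer moves, toward the source, so f' = f · (v + v_o)/v.
f' = 1265 × (342 + 1)/342 = 1265 × 343/342 ≈ 1269 Hz.

1269 Hz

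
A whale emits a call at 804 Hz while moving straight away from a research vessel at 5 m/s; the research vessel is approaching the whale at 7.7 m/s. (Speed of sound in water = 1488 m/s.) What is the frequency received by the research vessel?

With source receding and observer approaching, f' = f · (v + v_o)/(v + v_s).
f' = 804 × (1488 + 7.7)/(1488 + 5) = 804 × 1495.7/1493 ≈ 805 Hz.

805 Hz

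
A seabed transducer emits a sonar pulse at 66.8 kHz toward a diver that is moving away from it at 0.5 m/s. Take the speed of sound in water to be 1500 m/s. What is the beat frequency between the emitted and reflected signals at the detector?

44.5 Hz

The diver first receives the wave as a moving observer: f₁ = f₀ · (v − u)/v = 66.8 × (1500 − 0.5)/1500 ≈ 66.7777 kHz.
The reflection then acts as a moving source: f₂ = f₁ · v/(v + u) ≈ 66.7555 kHz.
Equivalently f₂ = f₀ · (v − u)/(v + u).
Beat frequency (with f₀ = 66800 Hz): |f₂ − f₀| = 2u·f₀/(v + u) = 2 × 0.5 × 66800/1500.5 ≈ 44.5 Hz.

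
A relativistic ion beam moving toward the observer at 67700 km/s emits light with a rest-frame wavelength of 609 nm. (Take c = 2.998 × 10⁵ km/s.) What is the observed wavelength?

β = v/c = 67700/299800 = 0.2258.
Relativistic Doppler for wavelength: λ' = λ₀ · √((1 − β)/(1 + β)).
λ' = 609 × √(0.7742/1.2258) = 609 × 0.79471 ≈ 484.0 nm.

484.0 nm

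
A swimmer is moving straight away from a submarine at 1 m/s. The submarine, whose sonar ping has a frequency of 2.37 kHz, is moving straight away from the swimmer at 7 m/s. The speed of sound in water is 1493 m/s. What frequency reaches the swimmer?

General Doppler shift: f' = f · (v − v_o)/(v + v_s).
f' = 2.37 × (1493 − 1)/(1493 + 7) = 2.37 × 1492/1500 ≈ 2.36 kHz.

2.36 kHz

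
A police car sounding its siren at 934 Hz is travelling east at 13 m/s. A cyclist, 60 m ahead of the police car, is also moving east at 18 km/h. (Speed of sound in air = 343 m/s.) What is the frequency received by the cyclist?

18 km/h = 5 m/s.
The cyclist is ahead, so the police car is moving toward it while the cyclist is moving away from the police car.
Both move, so f' = f · (v − v_o)/(v − v_s).
f' = 934 × (343 − 5)/(343 − 13) = 934 × 338/330 ≈ 957 Hz.

957 Hz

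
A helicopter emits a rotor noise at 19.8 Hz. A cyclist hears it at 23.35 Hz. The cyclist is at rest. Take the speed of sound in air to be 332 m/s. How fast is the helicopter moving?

50 m/s

f' > f, so the helicopter is approaching.
f' = f · v/(v − v_s) ⇒ v_s = v · |1 − f/f'|.
v_s = 332 × |1 − 19.8/23.35| = 332 × 0.152 ≈ 50 m/s.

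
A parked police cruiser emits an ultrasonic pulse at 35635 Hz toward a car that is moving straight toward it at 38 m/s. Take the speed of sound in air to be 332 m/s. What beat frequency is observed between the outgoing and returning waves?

9212 Hz

At the car (a moving observer), f₁ = f₀ · (v + u)/v = 35635 × 370/332 ≈ 39714 Hz.
On reflection it acts as a source moving toward the stationary detector: f₂ = f₁ · v/(v − u) = 39714 × 332/294 ≈ 44847 Hz.
Equivalently f₂ = f₀ · (v + u)/(v − u).
Beat frequency: |f₂ − f₀| = 2u·f₀/(v − u) = 2 × 38 × 35635/294 ≈ 9212 Hz.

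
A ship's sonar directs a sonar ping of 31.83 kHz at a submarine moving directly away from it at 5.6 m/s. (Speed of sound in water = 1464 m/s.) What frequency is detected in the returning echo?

31.6 kHz

The submarine first receives the wave as a moving observer: f₁ = f₀ · (v − u)/v = 31.83 × (1464 − 5.6)/1464 ≈ 31.7 kHz.
The reflection then acts as a moving source: f₂ = f₁ · v/(v + u) ≈ 31.6 kHz.
Equivalently f₂ = f₀ · (v − u)/(v + u).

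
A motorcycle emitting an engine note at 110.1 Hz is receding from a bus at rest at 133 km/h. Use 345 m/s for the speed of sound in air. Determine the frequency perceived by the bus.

99 Hz

133 km/h = 36.94 m/s.
Moving source, stationary observer: f' = f · v/(v + v_s) since the source is receding.
f' = 110.1 × 345/(345 + 36.94) = 110.1 × 345/381.9 ≈ 99 Hz.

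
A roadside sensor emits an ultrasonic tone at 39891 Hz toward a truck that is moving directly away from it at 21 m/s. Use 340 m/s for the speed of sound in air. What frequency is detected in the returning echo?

At the truck (a moving observer), f₁ = f₀ · (v − u)/v = 39891 × 319/340 ≈ 37427 Hz.
On reflection it acts as a source moving away from the stationary detector: f₂ = f₁ · v/(v + u) = 37427 × 340/361 ≈ 35250 Hz.

35250 Hz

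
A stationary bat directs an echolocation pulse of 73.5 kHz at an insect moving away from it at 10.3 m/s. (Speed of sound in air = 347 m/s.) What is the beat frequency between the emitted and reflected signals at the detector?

The insect first receives the wave as a moving observer: f₁ = f₀ · (v − u)/v = 73.5 × (347 − 10.3)/347 ≈ 71.32 kHz.
On reflection it acts as a source moving away from the stationary detector: f₂ = f₁ · v/(v + u) = 71.32 × 347/357.3 ≈ 69.26 kHz.
Beat frequency (with f₀ = 73500 Hz): |f₂ − f₀| = 2u·f₀/(v + u) = 2 × 10.3 × 73500/357.3 ≈ 4238 Hz.

4238 Hz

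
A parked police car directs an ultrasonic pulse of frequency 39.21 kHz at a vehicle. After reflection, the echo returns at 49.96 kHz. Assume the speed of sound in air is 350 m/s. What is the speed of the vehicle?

42 m/s

Double Doppler shift off a moving reflector: f₂ = f₀ · (v + u)/(v − u) (u > 0 toward emitter).
Rearranging, u = v · (f₂ − f₀)/(f₂ + f₀) = 350 × 10.75/89.17 ≈ 42 m/s.
So the vehicle is moving at 42 m/s toward the emitter.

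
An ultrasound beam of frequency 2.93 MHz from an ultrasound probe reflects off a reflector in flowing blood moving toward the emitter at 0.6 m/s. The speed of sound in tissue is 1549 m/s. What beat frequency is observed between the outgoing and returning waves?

2271 Hz

The reflector in flowing blood first receives the wave as a moving observer: f₁ = f₀ · (v + u)/v = 2.93 × (1549 + 0.6)/1549 ≈ 2.93113 MHz.
On reflection it acts as a source moving toward the stationary detector: f₂ = f₁ · v/(v − u) = 2.93113 × 1549/1548.4 ≈ 2.93227 MHz.
Beat frequency (with f₀ = 2930000 Hz): |f₂ − f₀| = 2u·f₀/(v − u) = 2 × 0.6 × 2930000/1548.4 ≈ 2271 Hz.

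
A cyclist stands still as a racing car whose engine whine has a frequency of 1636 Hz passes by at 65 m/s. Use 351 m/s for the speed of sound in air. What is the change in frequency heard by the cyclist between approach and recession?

Approaching: f₁ = f · v/(v − v_s) = 1636 × 351/286 ≈ 2008 Hz.
Receding: f₂ = f · v/(v + v_s) = 1636 × 351/416 ≈ 1380 Hz.
Drop: f₁ − f₂ = 2f·v·v_s/(v² − v_s²) = 2 × 1636 × 351 × 65/(351² − 65²) ≈ 627 Hz.

627 Hz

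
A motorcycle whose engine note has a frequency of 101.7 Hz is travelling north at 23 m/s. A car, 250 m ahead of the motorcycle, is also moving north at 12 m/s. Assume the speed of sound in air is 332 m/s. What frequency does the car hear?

The car is ahead, so the motorcycle is moving toward it while the car is moving away from the motorcycle.
General Doppler shift: f' = f · (v − v_o)/(v − v_s).
f' = 101.7 × (332 − 12)/(332 − 23) = 101.7 × 320/309 ≈ 105 Hz.

105 Hz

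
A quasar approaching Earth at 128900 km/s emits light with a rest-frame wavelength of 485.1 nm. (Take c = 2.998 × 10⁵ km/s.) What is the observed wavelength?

306.3 nm

β = v/c = 128900/299800 = 0.4300.
Relativistic Doppler for wavelength: λ' = λ₀ · √((1 − β)/(1 + β)).
λ' = 485.1 × √(0.5700/1.4300) = 485.1 × 0.63139 ≈ 306.3 nm.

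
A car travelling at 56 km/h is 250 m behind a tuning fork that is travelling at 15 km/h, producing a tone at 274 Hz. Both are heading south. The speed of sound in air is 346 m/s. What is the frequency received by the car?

15 km/h = 4.167 m/s; 56 km/h = 15.56 m/s.
The car is behind, so the tuning fork is moving away from it while the car is moving toward the tuning fork.
General Doppler shift: f' = f · (v + v_o)/(v + v_s).
f' = 274 × (346 + 15.56)/(346 + 4.167) = 274 × 361.56/350.17 ≈ 283 Hz.

283 Hz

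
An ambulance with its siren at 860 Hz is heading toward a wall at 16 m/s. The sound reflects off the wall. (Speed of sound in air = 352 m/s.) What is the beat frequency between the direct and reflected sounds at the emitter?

The wall receives the sound from a moving source: f₁ = f₀ · v/(v − v_e) = 860 × 352/336 ≈ 901.0 Hz.
On the return leg the ambulance is a moving observer: f₂ = f₁ · (v + v_e)/v = 901.0 × 368/352 ≈ 941.9 Hz.
Equivalently f₂ = f₀ · (v + v_e)/(v − v_e).
Beat against the emitted tone: |f₂ − f₀| = 2v_e·f₀/(v − v_e) = 2 × 16 × 860/336 ≈ 82 Hz.

82 Hz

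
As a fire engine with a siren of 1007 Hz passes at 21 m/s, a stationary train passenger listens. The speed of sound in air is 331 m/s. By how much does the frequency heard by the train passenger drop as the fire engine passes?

Approaching: f₁ = f · v/(v − v_s) = 1007 × 331/310 ≈ 1075 Hz.
Receding: f₂ = f · v/(v + v_s) = 1007 × 331/352 ≈ 947 Hz.
Drop: f₁ − f₂ = 2f·v·v_s/(v² − v_s²) = 2 × 1007 × 331 × 21/(331² − 21²) ≈ 128 Hz.

128 Hz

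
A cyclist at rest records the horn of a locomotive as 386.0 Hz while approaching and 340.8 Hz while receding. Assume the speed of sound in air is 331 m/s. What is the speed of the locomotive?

f₁/f₂ = (v + v_s)/(v − v_s), so v_s = v · (f₁ − f₂)/(f₁ + f₂).
v_s = 331 × (386.0 − 340.8)/(386.0 + 340.8) = 331 × 45.2/726.8 ≈ 20.6 m/s.

20.6 m/s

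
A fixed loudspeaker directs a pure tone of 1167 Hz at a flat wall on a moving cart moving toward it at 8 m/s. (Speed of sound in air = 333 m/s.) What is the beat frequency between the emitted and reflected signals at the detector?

57.5 Hz

At the flat wall on a moving cart (a moving observer), f₁ = f₀ · (v + u)/v = 1167 × 341/333 ≈ 1195.0 Hz.
On reflection it acts as a source moving toward the stationary detector: f₂ = f₁ · v/(v − u) = 1195.0 × 333/325 ≈ 1224.5 Hz.
Equivalently f₂ = f₀ · (v + u)/(v − u).
Beat frequency: |f₂ − f₀| = 2u·f₀/(v − u) = 2 × 8 × 1167/325 ≈ 57.5 Hz.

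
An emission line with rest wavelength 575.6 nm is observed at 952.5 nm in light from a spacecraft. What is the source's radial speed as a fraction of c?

0.465c

λ'/λ₀ = 1.6548 > 1 (redshift), so the source is receding.
λ'/λ₀ = √((1 + β)/(1 − β)) for a receding source ⇒ β = (r² − 1)/(r² + 1) with r = λ'/λ₀.
β = (2.7383 − 1)/(2.7383 + 1) ≈ 0.465.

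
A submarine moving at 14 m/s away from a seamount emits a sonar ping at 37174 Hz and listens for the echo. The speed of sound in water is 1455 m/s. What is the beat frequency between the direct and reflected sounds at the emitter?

709 Hz

The seamount receives the sound from a moving source: f₁ = f₀ · v/(v + v_e) = 37174 × 1455/1469 ≈ 36820 Hz.
On the return leg the submarine is a moving observer: f₂ = f₁ · (v − v_e)/v = 36820 × 1441/1455 ≈ 36465 Hz.
Beat against the emitted tone: |f₂ − f₀| = 2v_e·f₀/(v + v_e) = 2 × 14 × 37174/1469 ≈ 709 Hz.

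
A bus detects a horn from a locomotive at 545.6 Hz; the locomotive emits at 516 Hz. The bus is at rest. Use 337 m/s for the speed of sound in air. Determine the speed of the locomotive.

f' > f, so the locomotive is approaching.
f' = f · v/(v − v_s) ⇒ v_s = v · |1 − f/f'|.
v_s = 337 × |1 − 516/545.6| = 337 × 0.05425 ≈ 18.3 m/s.

18.3 m/s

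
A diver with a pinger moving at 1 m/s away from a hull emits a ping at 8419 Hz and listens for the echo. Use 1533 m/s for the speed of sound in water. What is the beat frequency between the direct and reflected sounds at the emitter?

11.0 Hz

The hull receives the sound from a moving source: f₁ = f₀ · v/(v + v_e) = 8419 × 1533/1534 ≈ 8413.51 Hz.
On the return leg the diver with a pinger is a moving observer: f₂ = f₁ · (v − v_e)/v = 8413.51 × 1532/1533 ≈ 8408.02 Hz.
Equivalently f₂ = f₀ · (v − v_e)/(v + v_e).
Beat against the emitted tone: |f₂ − f₀| = 2v_e·f₀/(v + v_e) = 2 × 1 × 8419/1534 ≈ 11.0 Hz.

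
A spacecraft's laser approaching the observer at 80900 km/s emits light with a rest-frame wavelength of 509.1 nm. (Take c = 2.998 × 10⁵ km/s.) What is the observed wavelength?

β = v/c = 80900/299800 = 0.2698.
Relativistic Doppler for wavelength: λ' = λ₀ · √((1 − β)/(1 + β)).
λ' = 509.1 × √(0.7302/1.2698) = 509.1 × 0.75828 ≈ 386.0 nm.

386.0 nm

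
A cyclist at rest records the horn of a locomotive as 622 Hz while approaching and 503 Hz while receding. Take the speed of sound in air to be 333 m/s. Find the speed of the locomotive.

35 m/s

f₁/f₂ = (v + v_s)/(v − v_s), so v_s = v · (f₁ − f₂)/(f₁ + f₂).
v_s = 333 × (622 − 503)/(622 + 503) = 333 × 119/1125 ≈ 35 m/s.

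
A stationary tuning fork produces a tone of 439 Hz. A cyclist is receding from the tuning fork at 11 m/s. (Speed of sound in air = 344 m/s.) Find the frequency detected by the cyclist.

425 Hz

Moving observer, stationary source: f' = f · (v − v_o)/v.
f' = 439 × (344 − 11)/344 = 439 × 333/344 ≈ 425 Hz.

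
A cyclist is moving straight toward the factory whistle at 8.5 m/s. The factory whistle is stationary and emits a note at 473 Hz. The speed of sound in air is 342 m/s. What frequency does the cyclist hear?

Only the observer moves, toward the source, so f' = f · (v + v_o)/v.
f' = 473 × (342 + 8.5)/342 = 473 × 350.5/342 ≈ 485 Hz.

485 Hz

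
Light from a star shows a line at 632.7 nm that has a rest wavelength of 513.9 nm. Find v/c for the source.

0.205c

λ'/λ₀ = 1.2312 > 1 (redshift), so the source is receding.
λ'/λ₀ = √((1 + β)/(1 − β)) for a receding source ⇒ β = (r² − 1)/(r² + 1) with r = λ'/λ₀.
β = (1.5158 − 1)/(1.5158 + 1) ≈ 0.205.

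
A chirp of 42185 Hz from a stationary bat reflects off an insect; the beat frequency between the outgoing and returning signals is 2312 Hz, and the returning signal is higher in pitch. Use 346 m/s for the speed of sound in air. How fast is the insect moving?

9.2 m/s

Double Doppler shift off a moving reflector: f₂ = f₀ · (v + u)/(v − u) (u > 0 toward emitter).
Returning signal is higher, so f₂ = f₀ + Δf = 42185 + 2312 = 44497 Hz.
Rearranging, u = v · (f₂ − f₀)/(f₂ + f₀) = 346 × 2312/86682 ≈ 9.2 m/s.
So the insect is moving at 9.2 m/s toward the emitter.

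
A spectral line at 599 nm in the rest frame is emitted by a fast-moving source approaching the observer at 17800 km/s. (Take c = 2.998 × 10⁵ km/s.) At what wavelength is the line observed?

β = v/c = 17800/299800 = 0.0594.
Relativistic Doppler for wavelength: λ' = λ₀ · √((1 − β)/(1 + β)).
λ' = 599 × √(0.9406/1.0594) = 599 × 0.94229 ≈ 564.4 nm.

564.4 nm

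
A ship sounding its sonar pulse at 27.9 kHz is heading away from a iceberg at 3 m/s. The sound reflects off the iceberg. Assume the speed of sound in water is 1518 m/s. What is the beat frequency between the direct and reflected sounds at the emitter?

The iceberg receives the sound from a moving source: f₁ = f₀ · v/(v + v_e) = 27.9 × 1518/1521 ≈ 27.8450 kHz.
On the return leg the ship is a moving observer: f₂ = f₁ · (v − v_e)/v = 27.8450 × 1515/1518 ≈ 27.7899 kHz.
Equivalently f₂ = f₀ · (v − v_e)/(v + v_e).
Beat against the emitted tone (with f₀ = 27900 Hz): |f₂ − f₀| = 2v_e·f₀/(v + v_e) = 2 × 3 × 27900/1521 ≈ 110 Hz.

110 Hz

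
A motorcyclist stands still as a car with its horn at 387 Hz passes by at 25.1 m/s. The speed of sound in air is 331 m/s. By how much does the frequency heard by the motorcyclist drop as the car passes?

59.0 Hz

Approaching: f₁ = f · v/(v − v_s) = 387 × 331/305.9 ≈ 418.8 Hz.
Receding: f₂ = f · v/(v + v_s) = 387 × 331/356.1 ≈ 359.7 Hz.
Drop: f₁ − f₂ = 2f·v·v_s/(v² − v_s²) = 2 × 387 × 331 × 25.1/(331² − 25.1²) ≈ 59.0 Hz.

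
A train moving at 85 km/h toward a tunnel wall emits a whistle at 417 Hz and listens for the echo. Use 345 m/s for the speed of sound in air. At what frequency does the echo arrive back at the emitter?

85 km/h = 23.61 m/s.
The tunnel wall receives the sound from a moving source: f₁ = f₀ · v/(v − v_e) = 417 × 345/321.39 ≈ 448 Hz.
On the return leg the train is a moving observer: f₂ = f₁ · (v + v_e)/v = 448 × 368.61/345 ≈ 478 Hz.

478 Hz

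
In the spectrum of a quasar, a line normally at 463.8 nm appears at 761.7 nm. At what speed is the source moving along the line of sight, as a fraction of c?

λ'/λ₀ = 1.6423 > 1 (redshift), so the source is receding.
λ'/λ₀ = √((1 + β)/(1 − β)) for a receding source ⇒ β = (r² − 1)/(r² + 1) with r = λ'/λ₀.
β = (2.6972 − 1)/(2.6972 + 1) ≈ 0.459.

0.459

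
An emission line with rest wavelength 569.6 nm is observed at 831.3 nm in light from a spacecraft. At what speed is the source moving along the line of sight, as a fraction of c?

λ'/λ₀ = 1.4594 > 1 (redshift), so the source is receding.
λ'/λ₀ = √((1 + β)/(1 − β)) for a receding source ⇒ β = (r² − 1)/(r² + 1) with r = λ'/λ₀.
β = (2.1300 − 1)/(2.1300 + 1) ≈ 0.361.

0.361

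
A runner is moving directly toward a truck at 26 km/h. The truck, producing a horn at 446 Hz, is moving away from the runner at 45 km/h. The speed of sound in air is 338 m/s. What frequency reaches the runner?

439 Hz

45 km/h = 12.5 m/s; 26 km/h = 7.222 m/s.
General Doppler shift: f' = f · (v + v_o)/(v + v_s).
f' = 446 × (338 + 7.222)/(338 + 12.5) = 446 × 345.22/350.5 ≈ 439 Hz.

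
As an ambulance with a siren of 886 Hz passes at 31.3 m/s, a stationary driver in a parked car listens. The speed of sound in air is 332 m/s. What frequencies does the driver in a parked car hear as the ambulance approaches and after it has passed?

Approaching: f₁ = f · v/(v − v_s) = 886 × 332/300.7 ≈ 978 Hz.
Receding: f₂ = f · v/(v + v_s) = 886 × 332/363.3 ≈ 810 Hz.

978 Hz approaching; 810 Hz receding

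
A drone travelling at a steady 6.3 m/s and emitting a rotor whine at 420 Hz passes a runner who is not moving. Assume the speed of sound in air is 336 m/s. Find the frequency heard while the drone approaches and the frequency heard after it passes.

Approaching: f₁ = f · v/(v − v_s) = 420 × 336/329.7 ≈ 428 Hz.
Receding: f₂ = f · v/(v + v_s) = 420 × 336/342.3 ≈ 412 Hz.

428 Hz approaching; 412 Hz receding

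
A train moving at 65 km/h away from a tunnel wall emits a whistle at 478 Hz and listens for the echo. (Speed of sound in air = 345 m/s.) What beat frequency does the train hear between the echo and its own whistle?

47.5 Hz

65 km/h = 18.06 m/s.
The tunnel wall receives the sound from a moving source: f₁ = f₀ · v/(v + v_e) = 478 × 345/363.06 ≈ 454.2 Hz.
On the return leg the train is a moving observer: f₂ = f₁ · (v − v_e)/v = 454.2 × 326.94/345 ≈ 430.5 Hz.
Equivalently f₂ = f₀ · (v − v_e)/(v + v_e).
Beat against the emitted tone: |f₂ − f₀| = 2v_e·f₀/(v + v_e) = 2 × 18.06 × 478/363.06 ≈ 47.5 Hz.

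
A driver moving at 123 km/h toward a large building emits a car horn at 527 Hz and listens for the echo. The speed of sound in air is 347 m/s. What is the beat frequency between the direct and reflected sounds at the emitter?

115 Hz

123 km/h = 34.17 m/s.
The large building receives the sound from a moving source: f₁ = f₀ · v/(v − v_e) = 527 × 347/312.83 ≈ 584.6 Hz.
On the return leg the driver is a moving observer: f₂ = f₁ · (v + v_e)/v = 584.6 × 381.17/347 ≈ 642.1 Hz.
Beat against the emitted tone: |f₂ − f₀| = 2v_e·f₀/(v − v_e) = 2 × 34.17 × 527/312.83 ≈ 115 Hz.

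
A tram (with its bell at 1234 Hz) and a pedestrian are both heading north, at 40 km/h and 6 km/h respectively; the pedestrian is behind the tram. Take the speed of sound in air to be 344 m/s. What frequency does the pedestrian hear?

40 km/h = 11.11 m/s; 6 km/h = 1.667 m/s.
The pedestrian is behind, so the tram is moving away from it while the pedestrian is moving toward the tram.
General Doppler shift: f' = f · (v + v_o)/(v + v_s).
f' = 1234 × (344 + 1.667)/(344 + 11.11) = 1234 × 345.67/355.11 ≈ 1201 Hz.

1201 Hz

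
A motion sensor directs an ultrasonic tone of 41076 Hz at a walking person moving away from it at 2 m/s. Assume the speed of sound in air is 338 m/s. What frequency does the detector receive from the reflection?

At the walking person (a moving observer), f₁ = f₀ · (v − u)/v = 41076 × 336/338 ≈ 40833 Hz.
On reflection it acts as a source moving away from the stationary detector: f₂ = f₁ · v/(v + u) = 40833 × 338/340 ≈ 40593 Hz.
Equivalently f₂ = f₀ · (v − u)/(v + u).

40593 Hz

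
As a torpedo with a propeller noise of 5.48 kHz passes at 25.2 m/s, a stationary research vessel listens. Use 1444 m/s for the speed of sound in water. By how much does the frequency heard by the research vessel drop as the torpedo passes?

Approaching: f₁ = f · v/(v − v_s) = 5.48 × 1444/1418.8 ≈ 5.577 kHz.
Receding: f₂ = f · v/(v + v_s) = 5.48 × 1444/1469.2 ≈ 5.386 kHz.
Drop: f₁ − f₂ = 2f·v·v_s/(v² − v_s²) = 2 × 5.48 × 1444 × 25.2/(1444² − 25.2²) ≈ 0.191 kHz.

0.191 kHz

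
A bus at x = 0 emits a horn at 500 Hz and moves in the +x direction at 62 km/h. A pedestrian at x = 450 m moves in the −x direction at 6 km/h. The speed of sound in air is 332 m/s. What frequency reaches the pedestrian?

530 Hz

62 km/h = 17.22 m/s; 6 km/h = 1.667 m/s.
The observer lies on the +x side, so the source is heading toward the observer and the observer is heading toward the source.
Both move, so f' = f · (v + v_o)/(v − v_s).
f' = 500 × (332 + 1.667)/(332 − 17.22) = 500 × 333.67/314.78 ≈ 530 Hz.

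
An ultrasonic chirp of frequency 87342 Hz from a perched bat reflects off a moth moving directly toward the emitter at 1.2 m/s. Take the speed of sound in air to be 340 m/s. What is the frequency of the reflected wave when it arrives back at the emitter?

87961 Hz

At the moth (a moving observer), f₁ = f₀ · (v + u)/v = 87342 × 341.2/340 ≈ 87650 Hz.
On reflection it acts as a source moving toward the stationary detector: f₂ = f₁ · v/(v − u) = 87650 × 340/338.8 ≈ 87961 Hz.
Equivalently f₂ = f₀ · (v + u)/(v − u).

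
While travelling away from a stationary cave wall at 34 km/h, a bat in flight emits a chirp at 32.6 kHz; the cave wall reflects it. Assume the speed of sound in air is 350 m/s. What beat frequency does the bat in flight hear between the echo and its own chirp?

34 km/h = 9.444 m/s.
The cave wall receives the sound from a moving source: f₁ = f₀ · v/(v + v_e) = 32.6 × 350/359.44 ≈ 31.743 kHz.
On the return leg the bat in flight is a moving observer: f₂ = f₁ · (v − v_e)/v = 31.743 × 340.56/350 ≈ 30.887 kHz.
Beat against the emitted tone (with f₀ = 32600 Hz): |f₂ − f₀| = 2v_e·f₀/(v + v_e) = 2 × 9.444 × 32600/359.44 ≈ 1713 Hz.

1713 Hz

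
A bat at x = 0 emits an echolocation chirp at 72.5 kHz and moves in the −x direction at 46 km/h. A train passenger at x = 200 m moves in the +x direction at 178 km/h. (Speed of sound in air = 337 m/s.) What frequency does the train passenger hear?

59.6 kHz

46 km/h = 12.78 m/s; 178 km/h = 49.44 m/s.
The observer lies on the +x side, so the source is heading away from the observer and the observer is heading away from the source.
Both move, so f' = f · (v − v_o)/(v + v_s).
f' = 72.5 × (337 − 49.44)/(337 + 12.78) = 72.5 × 287.56/349.78 ≈ 59.6 kHz.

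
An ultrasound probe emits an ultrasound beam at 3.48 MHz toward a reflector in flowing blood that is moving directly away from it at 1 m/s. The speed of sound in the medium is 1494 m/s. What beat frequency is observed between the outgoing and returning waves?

4656 Hz

The reflector in flowing blood first receives the wave as a moving observer: f₁ = f₀ · (v − u)/v = 3.48 × (1494 − 1)/1494 ≈ 3.47767 MHz.
The reflection then acts as a moving source: f₂ = f₁ · v/(v + u) ≈ 3.47534 MHz.
Equivalently f₂ = f₀ · (v − u)/(v + u).
Beat frequency (with f₀ = 3480000 Hz): |f₂ − f₀| = 2u·f₀/(v + u) = 2 × 1 × 3480000/1495 ≈ 4656 Hz.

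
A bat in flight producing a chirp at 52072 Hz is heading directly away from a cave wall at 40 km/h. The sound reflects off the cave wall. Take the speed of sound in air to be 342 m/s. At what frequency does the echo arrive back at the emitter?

48795 Hz

40 km/h = 11.11 m/s.
The cave wall receives the sound from a moving source: f₁ = f₀ · v/(v + v_e) = 52072 × 342/353.11 ≈ 50433 Hz.
On the return leg the bat in flight is a moving observer: f₂ = f₁ · (v − v_e)/v = 50433 × 330.89/342 ≈ 48795 Hz.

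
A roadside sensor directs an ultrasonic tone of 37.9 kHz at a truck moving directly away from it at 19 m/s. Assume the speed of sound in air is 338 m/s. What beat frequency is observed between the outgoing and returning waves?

The truck first receives the wave as a moving observer: f₁ = f₀ · (v − u)/v = 37.9 × (338 − 19)/338 ≈ 35.77 kHz.
On reflection it acts as a source moving away from the stationary detector: f₂ = f₁ · v/(v + u) = 35.77 × 338/357 ≈ 33.87 kHz.
Beat frequency (with f₀ = 37900 Hz): |f₂ − f₀| = 2u·f₀/(v + u) = 2 × 19 × 37900/357 ≈ 4034 Hz.

4034 Hz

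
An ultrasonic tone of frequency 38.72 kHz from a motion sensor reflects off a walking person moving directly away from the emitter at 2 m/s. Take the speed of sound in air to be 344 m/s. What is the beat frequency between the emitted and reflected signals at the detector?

448 Hz

At the walking person (a moving observer), f₁ = f₀ · (v − u)/v = 38.72 × 342/344 ≈ 38.495 kHz.
The reflection then acts as a moving source: f₂ = f₁ · v/(v + u) ≈ 38.272 kHz.
Beat frequency (with f₀ = 38720 Hz): |f₂ − f₀| = 2u·f₀/(v + u) = 2 × 2 × 38720/346 ≈ 448 Hz.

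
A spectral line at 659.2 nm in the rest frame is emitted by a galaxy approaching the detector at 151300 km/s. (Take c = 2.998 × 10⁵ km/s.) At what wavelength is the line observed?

378.2 nm

β = v/c = 151300/299800 = 0.5047.
Relativistic Doppler for wavelength: λ' = λ₀ · √((1 − β)/(1 + β)).
λ' = 659.2 × √(0.4953/1.5047) = 659.2 × 0.57376 ≈ 378.2 nm.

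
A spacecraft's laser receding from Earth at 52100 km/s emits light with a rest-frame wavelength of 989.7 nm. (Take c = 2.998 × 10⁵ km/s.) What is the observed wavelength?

1179.6 nm

β = v/c = 52100/299800 = 0.1738.
Relativistic Doppler for wavelength: λ' = λ₀ · √((1 + β)/(1 − β)).
λ' = 989.7 × √(1.1738/0.8262) = 989.7 × 1.19192 ≈ 1179.6 nm.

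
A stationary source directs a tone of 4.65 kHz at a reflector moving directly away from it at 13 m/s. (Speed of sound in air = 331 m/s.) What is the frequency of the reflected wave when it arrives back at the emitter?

4.30 kHz

The reflector first receives the wave as a moving observer: f₁ = f₀ · (v − u)/v = 4.65 × (331 − 13)/331 ≈ 4.47 kHz.
The reflection then acts as a moving source: f₂ = f₁ · v/(v + u) ≈ 4.30 kHz.
Equivalently f₂ = f₀ · (v − u)/(v + u).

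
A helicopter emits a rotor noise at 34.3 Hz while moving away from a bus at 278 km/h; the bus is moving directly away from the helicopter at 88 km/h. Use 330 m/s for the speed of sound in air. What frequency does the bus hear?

278 km/h = 77.22 m/s; 88 km/h = 24.44 m/s.
General Doppler shift: f' = f · (v − v_o)/(v + v_s).
f' = 34.3 × (330 − 24.44)/(330 + 77.22) = 34.3 × 305.56/407.22 ≈ 25.7 Hz.

25.7 Hz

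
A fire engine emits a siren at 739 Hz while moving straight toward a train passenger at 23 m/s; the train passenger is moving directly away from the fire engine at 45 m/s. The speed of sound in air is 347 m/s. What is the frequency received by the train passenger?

689 Hz

General Doppler shift: f' = f · (v − v_o)/(v − v_s).
f' = 739 × (347 − 45)/(347 − 23) = 739 × 302/324 ≈ 689 Hz.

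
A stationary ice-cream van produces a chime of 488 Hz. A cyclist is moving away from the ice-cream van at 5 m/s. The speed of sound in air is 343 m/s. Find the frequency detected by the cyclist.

481 Hz

Moving observer, stationary source: f' = f · (v − v_o)/v.
f' = 488 × (343 − 5)/343 = 488 × 338/343 ≈ 481 Hz.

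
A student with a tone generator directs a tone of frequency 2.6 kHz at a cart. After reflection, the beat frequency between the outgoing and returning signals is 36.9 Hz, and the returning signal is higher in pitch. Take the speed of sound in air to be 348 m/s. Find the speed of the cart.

Double Doppler shift off a moving reflector: f₂ = f₀ · (v + u)/(v − u) (u > 0 toward emitter).
Returning signal is higher, so f₂ = f₀ + Δf = 2600 + 36.9 = 2636.9 Hz.
Rearranging, u = v · (f₂ − f₀)/(f₂ + f₀) = 348 × 36.9/5236.9 ≈ 2.45 m/s.
So the cart is moving at 2.45 m/s toward the emitter.

2.45 m/s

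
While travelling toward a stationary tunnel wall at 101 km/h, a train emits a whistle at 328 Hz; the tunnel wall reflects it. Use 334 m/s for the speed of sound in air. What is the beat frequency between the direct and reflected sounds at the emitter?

60 Hz

101 km/h = 28.06 m/s.
The tunnel wall receives the sound from a moving source: f₁ = f₀ · v/(v − v_e) = 328 × 334/305.94 ≈ 358.1 Hz.
On the return leg the train is a moving observer: f₂ = f₁ · (v + v_e)/v = 358.1 × 362.06/334 ≈ 388.2 Hz.
Beat against the emitted tone: |f₂ − f₀| = 2v_e·f₀/(v − v_e) = 2 × 28.06 × 328/305.94 ≈ 60 Hz.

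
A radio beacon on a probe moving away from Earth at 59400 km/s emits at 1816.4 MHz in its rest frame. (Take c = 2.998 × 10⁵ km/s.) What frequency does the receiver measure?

β = v/c = 59400/299800 = 0.1981.
Relativistic Doppler for frequency: f' = f₀ · √((1 − β)/(1 + β)).
f' = 1816.4 × √(0.8019/1.1981) = 1816.4 × 0.81809 ≈ 1486.0 MHz.

1486.0 MHz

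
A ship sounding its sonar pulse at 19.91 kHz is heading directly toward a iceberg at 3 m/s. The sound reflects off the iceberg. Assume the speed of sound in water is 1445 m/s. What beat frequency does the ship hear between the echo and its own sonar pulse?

83 Hz

The iceberg receives the sound from a moving source: f₁ = f₀ · v/(v − v_e) = 19.91 × 1445/1442 ≈ 19.9514 kHz.
On the return leg the ship is a moving observer: f₂ = f₁ · (v + v_e)/v = 19.9514 × 1448/1445 ≈ 19.9928 kHz.
Equivalently f₂ = f₀ · (v + v_e)/(v − v_e).
Beat against the emitted tone (with f₀ = 19910 Hz): |f₂ − f₀| = 2v_e·f₀/(v − v_e) = 2 × 3 × 19910/1442 ≈ 83 Hz.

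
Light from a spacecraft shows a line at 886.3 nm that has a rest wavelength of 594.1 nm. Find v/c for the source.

λ'/λ₀ = 1.4918 > 1 (redshift), so the source is receding.
λ'/λ₀ = √((1 + β)/(1 − β)) for a receding source ⇒ β = (r² − 1)/(r² + 1) with r = λ'/λ₀.
β = (2.2256 − 1)/(2.2256 + 1) ≈ 0.380.

0.380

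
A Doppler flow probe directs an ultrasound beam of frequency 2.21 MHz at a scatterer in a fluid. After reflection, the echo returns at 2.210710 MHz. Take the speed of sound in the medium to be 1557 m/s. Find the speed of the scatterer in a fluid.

Double Doppler shift off a moving reflector: f₂ = f₀ · (v + u)/(v − u) (u > 0 toward emitter).
Rearranging, u = v · (f₂ − f₀)/(f₂ + f₀) = 1557 × 0.000710/4.420710 ≈ 0.25 m/s.
So the scatterer in a fluid is moving at 0.25 m/s toward the emitter.

0.25 m/s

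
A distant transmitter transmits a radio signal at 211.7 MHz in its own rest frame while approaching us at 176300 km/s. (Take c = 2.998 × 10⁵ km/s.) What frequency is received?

415.7 MHz

β = v/c = 176300/299800 = 0.5881.
Relativistic Doppler for frequency: f' = f₀ · √((1 + β)/(1 − β)).
f' = 211.7 × √(1.5881/0.4119) = 211.7 × 1.96343 ≈ 415.7 MHz.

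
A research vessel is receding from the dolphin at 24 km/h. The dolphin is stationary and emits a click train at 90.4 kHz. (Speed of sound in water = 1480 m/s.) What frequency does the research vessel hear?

24 km/h = 6.667 m/s.
Only the observer moves, away from the source, so f' = f · (v − v_o)/v.
f' = 90.4 × (1480 − 6.667)/1480 = 90.4 × 1473.3/1480 ≈ 90.0 kHz.

90.0 kHz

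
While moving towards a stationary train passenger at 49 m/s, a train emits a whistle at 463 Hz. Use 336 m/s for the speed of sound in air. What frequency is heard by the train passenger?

Only the source moves, toward the listener, so f' = f · v/(v − v_s).
f' = 463 × 336/(336 − 49) = 463 × 336/287 ≈ 542 Hz.

542 Hz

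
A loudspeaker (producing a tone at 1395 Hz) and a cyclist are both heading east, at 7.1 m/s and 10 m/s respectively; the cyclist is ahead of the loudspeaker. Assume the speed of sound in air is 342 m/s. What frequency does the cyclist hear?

The cyclist is ahead, so the loudspeaker is moving toward it while the cyclist is moving away from the loudspeaker.
Both move, so f' = f · (v − v_o)/(v − v_s).
f' = 1395 × (342 − 10)/(342 − 7.1) = 1395 × 332/334.9 ≈ 1383 Hz.

1383 Hz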